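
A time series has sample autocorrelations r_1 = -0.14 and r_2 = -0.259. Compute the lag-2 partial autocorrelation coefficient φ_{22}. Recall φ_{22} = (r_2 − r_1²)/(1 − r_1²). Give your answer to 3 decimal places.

-0.284

φ_{22} = (r_2 − r_1²) / (1 − r_1²)
r_1² = (-0.14)² = 0.0196
Numerator = -0.259 − 0.0196 = -0.2786; denominator = 1 − 0.0196 = 0.9804
φ_{22} = -0.2786 / 0.9804 = -0.284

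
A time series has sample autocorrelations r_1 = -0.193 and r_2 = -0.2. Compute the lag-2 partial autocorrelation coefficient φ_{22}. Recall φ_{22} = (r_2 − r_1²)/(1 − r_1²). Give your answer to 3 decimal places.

-0.246

φ_{22} = (r_2 − r_1²) / (1 − r_1²)
r_1² = (-0.193)² = 0.037249
Numerator = -0.2 − 0.0372 = -0.2372; denominator = 1 − 0.0372 = 0.9628
φ_{22} = -0.2372 / 0.9628 = -0.246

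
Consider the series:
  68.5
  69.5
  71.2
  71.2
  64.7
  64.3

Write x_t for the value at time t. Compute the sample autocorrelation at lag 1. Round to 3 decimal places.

Mean x̄ = (68.5 + 69.5 + 71.2 + 71.2 + 64.7 + 64.3)/6 = 68.2333
Numerator Σ_{t=1}^{5}(x_t−x̄)(x_{t+1}−x̄) = 16.3122
Denominator Σ(x_t−x̄)² = 47.2333
r_1 = 16.3122 / 47.2333 = 0.345

0.345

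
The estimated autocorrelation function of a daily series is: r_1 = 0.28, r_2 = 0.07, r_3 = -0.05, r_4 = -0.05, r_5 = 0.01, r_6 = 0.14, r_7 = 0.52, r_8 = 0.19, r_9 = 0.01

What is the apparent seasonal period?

The largest autocorrelation is r_7 = 0.52; the remaining lags stay at or below 0.28. The elevated value at lag 1 (0.28), dropping to 0.07 at lag 2, reflects decaying short-term dependence rather than seasonality.
The dominant spike at lag 7 indicates a seasonal period of 7.

7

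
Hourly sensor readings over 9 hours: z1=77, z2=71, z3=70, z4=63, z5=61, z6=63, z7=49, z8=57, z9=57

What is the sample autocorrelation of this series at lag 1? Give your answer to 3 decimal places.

0.497

Mean z̄ = (77 + 71 + 70 + 63 + 61 + 63 + 49 + 57 + 57)/9 = 63.1111
Numerator Σ_{t=1}^{8}(z_t−z̄)(z_{t+1}−z̄) = 288.7654
Denominator Σ(z_t−z̄)² = 580.8889
r_1 = 288.7654 / 580.8889 = 0.497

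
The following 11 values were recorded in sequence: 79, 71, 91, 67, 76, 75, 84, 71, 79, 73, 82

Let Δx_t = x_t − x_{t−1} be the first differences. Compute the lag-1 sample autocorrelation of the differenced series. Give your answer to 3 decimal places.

-0.772

First differences Δx: -8, 20, -24, 9, -1, 9, -13, 8, -6, 9
Mean of differences = 0.3000
Numerator Σ(Δx_t−Δx̄)(Δx_{t+1}−Δx̄) = -1197.6900
Denominator Σ(Δx_t−Δx̄)² = 1552.1000
r_1(Δx) = -1197.6900 / 1552.1000 = -0.772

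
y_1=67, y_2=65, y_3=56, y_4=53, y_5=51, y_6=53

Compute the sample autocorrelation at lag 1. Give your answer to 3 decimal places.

0.541

Mean ȳ = (67 + 65 + 56 + 53 + 51 + 53)/6 = 57.5000
Deviations from mean: 9.5000, 7.5000, -1.5000, -4.5000, -6.5000, -4.5000
Σ(y_t−ȳ)(y_{t+1}−ȳ) = (71.2500) + (-11.2500) + (6.7500) + (29.2500) + (29.2500) = 125.2500
Denominator Σ(y_t−ȳ)² = 231.5000
r_1 = 125.2500 / 231.5000 = 0.541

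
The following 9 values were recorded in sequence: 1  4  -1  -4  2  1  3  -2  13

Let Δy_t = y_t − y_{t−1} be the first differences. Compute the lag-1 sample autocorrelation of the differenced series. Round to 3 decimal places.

-0.330

First differences Δy: 3, -5, -3, 6, -1, 2, -5, 15
Mean of differences = 1.5000
Numerator Σ(Δy_t−Δȳ)(Δy_{t+1}−Δȳ) = -104.2500
Denominator Σ(Δy_t−Δȳ)² = 316.0000
r_1(Δy) = -104.2500 / 316.0000 = -0.330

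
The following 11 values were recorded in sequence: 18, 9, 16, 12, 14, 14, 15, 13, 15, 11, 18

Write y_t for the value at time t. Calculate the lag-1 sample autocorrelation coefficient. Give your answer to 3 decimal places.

Mean ȳ = (18 + 9 + 16 + 12 + 14 + 14 + 15 + 13 + 15 + 11 + 18)/11 = 14.0909
Numerator Σ_{t=1}^{10}(y_t−ȳ)(y_{t+1}−ȳ) = -50.3719
Denominator Σ(y_t−ȳ)² = 76.9091
r_1 = -50.3719 / 76.9091 = -0.655

-0.655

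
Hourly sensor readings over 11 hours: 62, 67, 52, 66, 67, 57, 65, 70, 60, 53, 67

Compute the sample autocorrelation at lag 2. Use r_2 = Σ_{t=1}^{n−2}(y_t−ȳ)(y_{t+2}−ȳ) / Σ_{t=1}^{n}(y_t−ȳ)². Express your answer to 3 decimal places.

-0.441

Mean ȳ = (62 + 67 + 52 + 66 + 67 + 57 + 65 + 70 + 60 + 53 + 67)/11 = 62.3636
Numerator Σ_{t=1}^{9}(y_t−ȳ)(y_{t+2}−ȳ) = -164.3554
Denominator Σ(y_t−ȳ)² = 372.5455
r_2 = -164.3554 / 372.5455 = -0.441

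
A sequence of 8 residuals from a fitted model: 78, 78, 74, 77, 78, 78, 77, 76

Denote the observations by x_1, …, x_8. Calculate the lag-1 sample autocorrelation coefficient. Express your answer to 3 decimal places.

Mean x̄ = (78 + 78 + 74 + 77 + 78 + 78 + 77 + 76)/8 = 77.0000
Numerator Σ_{t=1}^{7}(x_t−x̄)(x_{t+1}−x̄) = -1.0000
Denominator Σ(x_t−x̄)² = 14.0000
r_1 = -1.0000 / 14.0000 = -0.071

-0.071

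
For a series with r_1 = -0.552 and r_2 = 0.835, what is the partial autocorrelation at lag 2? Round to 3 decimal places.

φ_{22} = (r_2 − r_1²) / (1 − r_1²)
r_1² = (-0.552)² = 0.304704
Numerator = 0.835 − 0.3047 = 0.5303; denominator = 1 − 0.3047 = 0.6953
φ_{22} = 0.5303 / 0.6953 = 0.763

0.763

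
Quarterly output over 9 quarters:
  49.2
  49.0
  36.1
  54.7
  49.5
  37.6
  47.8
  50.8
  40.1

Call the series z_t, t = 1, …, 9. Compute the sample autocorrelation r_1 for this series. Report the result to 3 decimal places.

-0.417

Mean z̄ = (49.2 + 49.0 + 36.1 + 54.7 + 49.5 + 37.6 + 47.8 + 50.8 + 40.1)/9 = 46.0889
Numerator Σ_{t=1}^{8}(z_t−z̄)(z_{t+1}−z̄) = -140.2990
Denominator Σ(z_t−z̄)² = 336.7689
r_1 = -140.2990 / 336.7689 = -0.417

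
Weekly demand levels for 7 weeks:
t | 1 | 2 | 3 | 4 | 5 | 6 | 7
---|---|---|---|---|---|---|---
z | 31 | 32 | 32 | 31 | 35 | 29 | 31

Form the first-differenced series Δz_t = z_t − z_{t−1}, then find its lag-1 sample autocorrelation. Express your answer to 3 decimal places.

First differences Δz: 1, 0, -1, 4, -6, 2
Mean of differences = 0.0000
Numerator Σ(Δz_t−Δz̄)(Δz_{t+1}−Δz̄) = -40.0000
Denominator Σ(Δz_t−Δz̄)² = 58.0000
r_1(Δz) = -40.0000 / 58.0000 = -0.690

-0.690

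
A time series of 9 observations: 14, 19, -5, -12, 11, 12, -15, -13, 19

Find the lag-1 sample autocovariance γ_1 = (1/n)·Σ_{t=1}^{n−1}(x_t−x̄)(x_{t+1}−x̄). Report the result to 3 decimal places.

-0.235

Mean x̄ = (14 + 19 − 5 − 12 + 11 + 12 − 15 − 13 + 19)/9 = 3.3333
Σ_{t=1}^{8}(x_t−x̄)(x_{t+1}−x̄) = -2.1111
γ_1 = -2.1111 / 9 = -0.235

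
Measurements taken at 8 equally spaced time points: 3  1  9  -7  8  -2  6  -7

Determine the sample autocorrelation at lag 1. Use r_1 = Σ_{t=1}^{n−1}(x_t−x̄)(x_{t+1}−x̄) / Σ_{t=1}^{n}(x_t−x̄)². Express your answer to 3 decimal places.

-0.718

Mean x̄ = (3 + 1 + 9 − 7 + 8 − 2 + 6 − 7)/8 = 1.3750
Deviations from mean: 1.6250, -0.3750, 7.6250, -8.3750, 6.6250, -3.3750, 4.6250, -8.3750
Σ(x_t−x̄)(x_{t+1}−x̄) = (-0.6094) + (-2.8594) + (-63.8594) + (-55.4844) + (-22.3594) + (-15.6094) + (-38.7344) = -199.5156
Denominator Σ(x_t−x̄)² = 277.8750
r_1 = -199.5156 / 277.8750 = -0.718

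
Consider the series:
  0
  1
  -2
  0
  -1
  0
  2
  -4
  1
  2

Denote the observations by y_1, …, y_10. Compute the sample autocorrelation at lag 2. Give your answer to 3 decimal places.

Mean ȳ = (0 + 1 − 2 + 0 − 1 + 0 + 2 − 4 + 1 + 2)/10 = -0.1000
Numerator Σ_{t=1}^{8}(y_t−ȳ)(y_{t+2}−ȳ) = -6.5200
Denominator Σ(y_t−ȳ)² = 30.9000
r_2 = -6.5200 / 30.9000 = -0.211

-0.211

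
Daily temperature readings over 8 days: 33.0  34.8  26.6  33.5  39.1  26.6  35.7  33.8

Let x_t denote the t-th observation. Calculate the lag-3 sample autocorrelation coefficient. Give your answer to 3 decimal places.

Mean x̄ = (33.0 + 34.8 + 26.6 + 33.5 + 39.1 + 26.6 + 35.7 + 33.8)/8 = 32.8875
Σ(x_t−x̄)(x_{t+3}−x̄) = (0.0689) + (11.8814) + (39.5327) + (1.7227) + (5.6689) = 58.8745
Denominator Σ(x_t−x̄)² = 130.4488
r_3 = 58.8745 / 130.4488 = 0.451

0.451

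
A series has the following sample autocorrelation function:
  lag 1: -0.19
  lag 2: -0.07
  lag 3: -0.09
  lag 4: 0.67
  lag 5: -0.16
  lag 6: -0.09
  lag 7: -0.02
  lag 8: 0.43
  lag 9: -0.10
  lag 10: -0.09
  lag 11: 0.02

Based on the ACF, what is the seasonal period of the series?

The largest autocorrelation is r_4 = 0.67, with a weaker echo at lag 8 (0.43); the remaining lags stay at or below 0.02.
The dominant spike at lag 4 indicates a seasonal period of 4.

4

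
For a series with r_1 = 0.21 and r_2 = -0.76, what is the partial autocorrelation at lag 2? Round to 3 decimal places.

φ_{22} = (r_2 − r_1²) / (1 − r_1²)
r_1² = (0.21)² = 0.0441
Numerator = -0.76 − 0.0441 = -0.8041; denominator = 1 − 0.0441 = 0.9559
φ_{22} = -0.8041 / 0.9559 = -0.841

-0.841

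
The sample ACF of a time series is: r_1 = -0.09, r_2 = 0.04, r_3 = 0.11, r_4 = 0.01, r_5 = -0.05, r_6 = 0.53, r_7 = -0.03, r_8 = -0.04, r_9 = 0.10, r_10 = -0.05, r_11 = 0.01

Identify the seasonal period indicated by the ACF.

The largest autocorrelation is r_6 = 0.53; the remaining lags stay at or below 0.11.
The dominant spike at lag 6 indicates a seasonal period of 6.

6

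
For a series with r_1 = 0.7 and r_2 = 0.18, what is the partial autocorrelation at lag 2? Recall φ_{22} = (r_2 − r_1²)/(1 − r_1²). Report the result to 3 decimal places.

-0.608

φ_{22} = (r_2 − r_1²) / (1 − r_1²)
r_1² = (0.7)² = 0.49
Numerator = 0.18 − 0.4900 = -0.3100; denominator = 1 − 0.4900 = 0.5100
φ_{22} = -0.3100 / 0.5100 = -0.608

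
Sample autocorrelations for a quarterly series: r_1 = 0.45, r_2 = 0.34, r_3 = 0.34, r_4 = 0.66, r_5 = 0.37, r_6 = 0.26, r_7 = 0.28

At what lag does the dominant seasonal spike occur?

4

The largest autocorrelation is r_4 = 0.66; the remaining lags stay at or below 0.45. The elevated value at lag 1 (0.45), dropping to 0.34 at lag 2, reflects decaying short-term dependence rather than seasonality.
The dominant spike at lag 4 indicates a seasonal period of 4.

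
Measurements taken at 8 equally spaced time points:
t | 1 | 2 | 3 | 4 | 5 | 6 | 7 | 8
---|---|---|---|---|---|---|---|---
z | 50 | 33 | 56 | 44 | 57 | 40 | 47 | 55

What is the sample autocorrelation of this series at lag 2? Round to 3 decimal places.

0.231

Mean z̄ = (50 + 33 + 56 + 44 + 57 + 40 + 47 + 55)/8 = 47.7500
Deviations from mean: 2.2500, -14.7500, 8.2500, -3.7500, 9.2500, -7.7500, -0.7500, 7.2500
Σ(z_t−z̄)(z_{t+2}−z̄) = (18.5625) + (55.3125) + (76.3125) + (29.0625) + (-6.9375) + (-56.1875) = 116.1250
Denominator Σ(z_t−z̄)² = 503.5000
r_2 = 116.1250 / 503.5000 = 0.231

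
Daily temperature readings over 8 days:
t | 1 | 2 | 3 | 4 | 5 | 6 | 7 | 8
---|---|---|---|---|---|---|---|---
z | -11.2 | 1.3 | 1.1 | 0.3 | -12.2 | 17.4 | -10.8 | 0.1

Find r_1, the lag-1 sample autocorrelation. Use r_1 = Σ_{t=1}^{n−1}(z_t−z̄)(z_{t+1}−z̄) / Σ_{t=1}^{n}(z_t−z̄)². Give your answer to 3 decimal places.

Mean z̄ = (-11.2 + 1.3 + 1.1 + 0.3 − 12.2 + 17.4 − 10.8 + 0.1)/8 = -1.7500
Deviations from mean: -9.4500, 3.0500, 2.8500, 2.0500, -10.4500, 19.1500, -9.0500, 1.8500
Σ(z_t−z̄)(z_{t+1}−z̄) = (-28.8225) + (8.6925) + (5.8425) + (-21.4225) + (-200.1175) + (-173.3075) + (-16.7425) = -425.8775
Denominator Σ(z_t−z̄)² = 672.1800
r_1 = -425.8775 / 672.1800 = -0.634

-0.634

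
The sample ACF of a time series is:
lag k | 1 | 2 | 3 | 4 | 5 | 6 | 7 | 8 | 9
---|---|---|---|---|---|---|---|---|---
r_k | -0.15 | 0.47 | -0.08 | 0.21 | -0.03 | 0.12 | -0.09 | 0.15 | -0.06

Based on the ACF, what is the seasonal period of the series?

The largest autocorrelation is r_2 = 0.47, with weaker echoes at lags 4 (0.21) and 8 (0.15); the remaining lags stay at or below 0.12.
The dominant spike at lag 2 indicates a seasonal period of 2.

2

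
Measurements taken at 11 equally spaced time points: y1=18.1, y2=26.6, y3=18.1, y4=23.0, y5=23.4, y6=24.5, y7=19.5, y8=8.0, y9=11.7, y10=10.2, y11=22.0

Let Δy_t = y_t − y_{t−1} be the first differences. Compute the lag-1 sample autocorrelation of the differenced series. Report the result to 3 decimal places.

First differences Δy: 8.5, -8.5, 4.9, 0.4, 1.1, -5.0, -11.5, 3.7, -1.5, 11.8
Mean of differences = 0.3900
Numerator Σ(Δy_t−Δȳ)(Δy_{t+1}−Δȳ) = -119.0561
Denominator Σ(Δy_t−Δȳ)² = 480.7890
r_1(Δy) = -119.0561 / 480.7890 = -0.248

-0.248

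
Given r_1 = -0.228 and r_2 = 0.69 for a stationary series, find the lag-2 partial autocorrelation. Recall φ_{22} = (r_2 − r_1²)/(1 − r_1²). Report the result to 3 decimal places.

φ_{22} = (r_2 − r_1²) / (1 − r_1²)
r_1² = (-0.228)² = 0.051984
Numerator = 0.69 − 0.0520 = 0.6380; denominator = 1 − 0.0520 = 0.9480
φ_{22} = 0.6380 / 0.9480 = 0.673

0.673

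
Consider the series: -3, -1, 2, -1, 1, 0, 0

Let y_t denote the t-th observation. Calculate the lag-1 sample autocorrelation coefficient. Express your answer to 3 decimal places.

-0.116

Mean ȳ = (-3 − 1 + 2 − 1 + 1 + 0 + 0)/7 = -0.2857
Deviations from mean: -2.7143, -0.7143, 2.2857, -0.7143, 1.2857, 0.2857, 0.2857
Σ(y_t−ȳ)(y_{t+1}−ȳ) = (1.9388) + (-1.6327) + (-1.6327) + (-0.9184) + (0.3673) + (0.0816) = -1.7959
Denominator Σ(y_t−ȳ)² = 15.4286
r_1 = -1.7959 / 15.4286 = -0.116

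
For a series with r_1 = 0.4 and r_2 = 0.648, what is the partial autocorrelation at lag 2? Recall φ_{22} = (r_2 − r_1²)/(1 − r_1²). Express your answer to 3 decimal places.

0.581

φ_{22} = (r_2 − r_1²) / (1 − r_1²)
r_1² = (0.4)² = 0.16
Numerator = 0.648 − 0.1600 = 0.4880; denominator = 1 − 0.1600 = 0.8400
φ_{22} = 0.4880 / 0.8400 = 0.581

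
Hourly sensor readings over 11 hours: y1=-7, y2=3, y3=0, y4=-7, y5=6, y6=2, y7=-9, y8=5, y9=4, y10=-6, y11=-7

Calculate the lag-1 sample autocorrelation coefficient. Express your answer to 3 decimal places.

-0.245

Mean ȳ = (-7 + 3 + 0 − 7 + 6 + 2 − 9 + 5 + 4 − 6 − 7)/11 = -1.4545
Numerator Σ_{t=1}^{10}(y_t−ȳ)(y_{t+1}−ȳ) = -81.0248
Denominator Σ(y_t−ȳ)² = 330.7273
r_1 = -81.0248 / 330.7273 = -0.245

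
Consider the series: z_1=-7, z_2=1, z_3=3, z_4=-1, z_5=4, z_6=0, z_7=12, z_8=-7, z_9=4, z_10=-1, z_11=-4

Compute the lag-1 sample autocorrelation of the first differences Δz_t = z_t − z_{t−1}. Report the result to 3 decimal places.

First differences Δz: 8, 2, -4, 5, -4, 12, -19, 11, -5, -3
Mean of differences = 0.3000
Numerator Σ(Δz_t−Δz̄)(Δz_{t+1}−Δz̄) = -556.4900
Denominator Σ(Δz_t−Δz̄)² = 784.1000
r_1(Δz) = -556.4900 / 784.1000 = -0.710

-0.710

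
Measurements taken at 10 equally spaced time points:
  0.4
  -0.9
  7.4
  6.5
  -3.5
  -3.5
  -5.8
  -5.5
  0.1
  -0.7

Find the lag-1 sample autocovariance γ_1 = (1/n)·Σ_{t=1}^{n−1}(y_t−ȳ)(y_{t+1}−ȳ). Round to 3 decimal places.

7.900

Mean ȳ = (0.4 − 0.9 + 7.4 + 6.5 − 3.5 − 3.5 − 5.8 − 5.5 + 0.1 − 0.7)/10 = -0.5500
Σ_{t=1}^{9}(y_t−ȳ)(y_{t+1}−ȳ) = 78.9975
γ_1 = 78.9975 / 10 = 7.900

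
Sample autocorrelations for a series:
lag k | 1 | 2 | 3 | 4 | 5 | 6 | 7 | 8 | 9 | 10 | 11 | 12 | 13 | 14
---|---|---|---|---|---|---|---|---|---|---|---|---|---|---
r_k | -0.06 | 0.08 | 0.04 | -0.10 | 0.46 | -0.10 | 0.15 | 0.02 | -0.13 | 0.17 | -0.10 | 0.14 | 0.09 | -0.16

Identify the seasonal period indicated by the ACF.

5

The largest autocorrelation is r_5 = 0.46, with a weaker echo at lag 10 (0.17); the remaining lags stay at or below 0.15.
The dominant spike at lag 5 indicates a seasonal period of 5.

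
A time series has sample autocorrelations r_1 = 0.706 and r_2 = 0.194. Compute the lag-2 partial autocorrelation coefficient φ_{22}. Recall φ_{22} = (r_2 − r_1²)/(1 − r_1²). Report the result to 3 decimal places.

φ_{22} = (r_2 − r_1²) / (1 − r_1²)
r_1² = (0.706)² = 0.498436
Numerator = 0.194 − 0.4984 = -0.3044; denominator = 1 − 0.4984 = 0.5016
φ_{22} = -0.3044 / 0.5016 = -0.607

-0.607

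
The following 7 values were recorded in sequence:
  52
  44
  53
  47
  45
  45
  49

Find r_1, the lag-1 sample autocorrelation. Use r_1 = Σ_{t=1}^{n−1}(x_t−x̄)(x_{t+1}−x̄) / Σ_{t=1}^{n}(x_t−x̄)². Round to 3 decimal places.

Mean x̄ = (52 + 44 + 53 + 47 + 45 + 45 + 49)/7 = 47.8571
Deviations from mean: 4.1429, -3.8571, 5.1429, -0.8571, -2.8571, -2.8571, 1.1429
Numerator Σ_{t=1}^{6}(x_t−x̄)(x_{t+1}−x̄) = -32.8776
Denominator Σ(x_t−x̄)² = 76.8571
r_1 = -32.8776 / 76.8571 = -0.428

-0.428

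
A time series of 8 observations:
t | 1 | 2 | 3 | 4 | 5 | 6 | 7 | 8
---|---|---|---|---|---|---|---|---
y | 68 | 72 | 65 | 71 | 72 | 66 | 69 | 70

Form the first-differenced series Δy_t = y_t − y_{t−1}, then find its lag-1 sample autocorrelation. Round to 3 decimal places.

-0.571

First differences Δy: 4, -7, 6, 1, -6, 3, 1
Mean of differences = 0.2857
Numerator Σ(Δy_t−Δȳ)(Δy_{t+1}−Δȳ) = -84.2245
Denominator Σ(Δy_t−Δȳ)² = 147.4286
r_1(Δy) = -84.2245 / 147.4286 = -0.571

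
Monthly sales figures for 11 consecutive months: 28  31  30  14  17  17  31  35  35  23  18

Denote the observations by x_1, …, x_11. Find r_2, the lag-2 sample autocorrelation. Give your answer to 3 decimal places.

-0.268

Mean x̄ = (28 + 31 + 30 + 14 + 17 + 17 + 31 + 35 + 35 + 23 + 18)/11 = 25.3636
Numerator Σ_{t=1}^{9}(x_t−x̄)(x_{t+2}−x̄) = -162.7190
Denominator Σ(x_t−x̄)² = 606.5455
r_2 = -162.7190 / 606.5455 = -0.268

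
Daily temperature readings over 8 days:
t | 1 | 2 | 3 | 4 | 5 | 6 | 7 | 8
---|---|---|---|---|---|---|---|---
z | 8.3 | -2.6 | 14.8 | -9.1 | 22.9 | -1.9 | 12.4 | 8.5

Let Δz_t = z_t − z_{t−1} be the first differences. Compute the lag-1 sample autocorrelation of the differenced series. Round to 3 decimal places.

First differences Δz: -10.9, 17.4, -23.9, 32.0, -24.8, 14.3, -3.9
Mean of differences = 0.0286
Numerator Σ(Δz_t−Δz̄)(Δz_{t+1}−Δz̄) = -2574.7594
Denominator Σ(Δz_t−Δz̄)² = 2851.5143
r_1(Δz) = -2574.7594 / 2851.5143 = -0.903

-0.903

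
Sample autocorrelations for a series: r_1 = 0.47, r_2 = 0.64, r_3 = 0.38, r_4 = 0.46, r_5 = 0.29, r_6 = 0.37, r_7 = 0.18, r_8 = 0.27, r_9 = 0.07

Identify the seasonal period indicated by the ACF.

The largest autocorrelation is r_2 = 0.64; the remaining lags stay at or below 0.47.
The dominant spike at lag 2 indicates a seasonal period of 2.

2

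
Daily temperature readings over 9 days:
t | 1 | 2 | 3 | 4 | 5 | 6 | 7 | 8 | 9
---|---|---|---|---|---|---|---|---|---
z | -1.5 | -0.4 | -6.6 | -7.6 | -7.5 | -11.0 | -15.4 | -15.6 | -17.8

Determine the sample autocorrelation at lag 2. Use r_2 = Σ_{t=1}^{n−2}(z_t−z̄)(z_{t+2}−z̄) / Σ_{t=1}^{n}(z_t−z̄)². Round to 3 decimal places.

Mean z̄ = (-1.5 − 0.4 − 6.6 − 7.6 − 7.5 − 11.0 − 15.4 − 15.6 − 17.8)/9 = -9.2667
Σ(z_t−z̄)(z_{t+2}−z̄) = (20.7111) + (14.7778) + (4.7111) + (-2.8889) + (-10.8356) + (10.9778) + (52.3378) = 89.7911
Denominator Σ(z_t−z̄)² = 305.5000
r_2 = 89.7911 / 305.5000 = 0.294

0.294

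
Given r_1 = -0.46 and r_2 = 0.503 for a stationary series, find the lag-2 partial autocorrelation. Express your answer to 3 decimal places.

0.370

φ_{22} = (r_2 − r_1²) / (1 − r_1²)
r_1² = (-0.46)² = 0.2116
Numerator = 0.503 − 0.2116 = 0.2914; denominator = 1 − 0.2116 = 0.7884
φ_{22} = 0.2914 / 0.7884 = 0.370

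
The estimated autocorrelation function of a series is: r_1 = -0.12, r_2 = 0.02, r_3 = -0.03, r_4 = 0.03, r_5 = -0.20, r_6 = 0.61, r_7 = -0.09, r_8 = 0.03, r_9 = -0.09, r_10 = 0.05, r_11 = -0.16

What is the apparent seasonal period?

6

The largest autocorrelation is r_6 = 0.61; the remaining lags stay at or below 0.05.
The dominant spike at lag 6 indicates a seasonal period of 6.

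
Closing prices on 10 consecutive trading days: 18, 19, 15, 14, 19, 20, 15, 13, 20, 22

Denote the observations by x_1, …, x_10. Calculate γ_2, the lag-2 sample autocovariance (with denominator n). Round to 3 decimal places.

Mean x̄ = (18 + 19 + 15 + 14 + 19 + 20 + 15 + 13 + 20 + 22)/10 = 17.5000
Σ_{t=1}^{8}(x_t−x̄)(x_{t+2}−x̄) = -60.5000
γ_2 = -60.5000 / 10 = -6.050

-6.050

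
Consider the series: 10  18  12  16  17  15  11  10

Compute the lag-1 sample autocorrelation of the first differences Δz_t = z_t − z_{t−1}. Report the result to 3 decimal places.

-0.420

First differences Δz: 8, -6, 4, 1, -2, -4, -1
Mean of differences = 0.0000
Numerator Σ(Δz_t−Δz̄)(Δz_{t+1}−Δz̄) = -58.0000
Denominator Σ(Δz_t−Δz̄)² = 138.0000
r_1(Δz) = -58.0000 / 138.0000 = -0.420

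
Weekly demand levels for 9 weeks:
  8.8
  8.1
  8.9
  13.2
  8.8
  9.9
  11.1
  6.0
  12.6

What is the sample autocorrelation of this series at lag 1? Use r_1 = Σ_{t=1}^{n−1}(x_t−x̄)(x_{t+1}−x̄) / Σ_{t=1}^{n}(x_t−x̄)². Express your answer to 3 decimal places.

Mean x̄ = (8.8 + 8.1 + 8.9 + 13.2 + 8.8 + 9.9 + 11.1 + 6.0 + 12.6)/9 = 9.7111
Numerator Σ_{t=1}^{8}(x_t−x̄)(x_{t+1}−x̄) = -19.0190
Denominator Σ(x_t−x̄)² = 41.1689
r_1 = -19.0190 / 41.1689 = -0.462

-0.462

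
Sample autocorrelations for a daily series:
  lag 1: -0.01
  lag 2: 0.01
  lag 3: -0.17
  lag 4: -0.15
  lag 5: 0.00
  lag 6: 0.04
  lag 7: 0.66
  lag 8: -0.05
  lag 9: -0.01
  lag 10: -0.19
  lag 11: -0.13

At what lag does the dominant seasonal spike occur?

7

The largest autocorrelation is r_7 = 0.66; the remaining lags stay at or below 0.04.
The dominant spike at lag 7 indicates a seasonal period of 7.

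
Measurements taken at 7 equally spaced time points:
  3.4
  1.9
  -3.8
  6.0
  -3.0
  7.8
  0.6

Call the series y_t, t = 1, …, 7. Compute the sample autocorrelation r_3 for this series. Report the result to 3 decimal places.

-0.291

Mean ȳ = (3.4 + 1.9 − 3.8 + 6.0 − 3.0 + 7.8 + 0.6)/7 = 1.8429
Numerator Σ_{t=1}^{4}(y_t−ȳ)(y_{t+3}−ȳ) = -32.5855
Denominator Σ(y_t−ȳ)² = 112.0371
r_3 = -32.5855 / 112.0371 = -0.291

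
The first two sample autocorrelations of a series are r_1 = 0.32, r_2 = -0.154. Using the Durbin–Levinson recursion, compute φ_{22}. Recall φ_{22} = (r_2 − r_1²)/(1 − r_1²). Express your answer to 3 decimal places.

φ_{22} = (r_2 − r_1²) / (1 − r_1²)
r_1² = (0.32)² = 0.1024
Numerator = -0.154 − 0.1024 = -0.2564; denominator = 1 − 0.1024 = 0.8976
φ_{22} = -0.2564 / 0.8976 = -0.286

-0.286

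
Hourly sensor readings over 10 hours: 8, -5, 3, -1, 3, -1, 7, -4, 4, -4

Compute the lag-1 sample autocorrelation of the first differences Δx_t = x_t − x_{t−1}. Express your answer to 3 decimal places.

First differences Δx: -13, 8, -4, 4, -4, 8, -11, 8, -8
Mean of differences = -1.3333
Numerator Σ(Δx_t−Δx̄)(Δx_{t+1}−Δx̄) = -429.7778
Denominator Σ(Δx_t−Δx̄)² = 578.0000
r_1(Δx) = -429.7778 / 578.0000 = -0.744

-0.744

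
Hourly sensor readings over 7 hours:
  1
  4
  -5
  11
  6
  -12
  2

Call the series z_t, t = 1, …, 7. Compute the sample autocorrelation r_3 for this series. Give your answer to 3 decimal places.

Mean z̄ = (1 + 4 − 5 + 11 + 6 − 12 + 2)/7 = 1.0000
Numerator Σ_{t=1}^{4}(z_t−z̄)(z_{t+3}−z̄) = 103.0000
Denominator Σ(z_t−z̄)² = 340.0000
r_3 = 103.0000 / 340.0000 = 0.303

0.303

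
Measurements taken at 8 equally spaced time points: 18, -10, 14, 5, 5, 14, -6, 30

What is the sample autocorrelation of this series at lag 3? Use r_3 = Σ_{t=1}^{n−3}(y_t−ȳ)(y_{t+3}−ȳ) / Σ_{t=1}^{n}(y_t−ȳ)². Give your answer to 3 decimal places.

Mean ȳ = (18 − 10 + 14 + 5 + 5 + 14 − 6 + 30)/8 = 8.7500
Deviations from mean: 9.2500, -18.7500, 5.2500, -3.7500, -3.7500, 5.2500, -14.7500, 21.2500
Σ(y_t−ȳ)(y_{t+3}−ȳ) = (-34.6875) + (70.3125) + (27.5625) + (55.3125) + (-79.6875) = 38.8125
Denominator Σ(y_t−ȳ)² = 1189.5000
r_3 = 38.8125 / 1189.5000 = 0.033

0.033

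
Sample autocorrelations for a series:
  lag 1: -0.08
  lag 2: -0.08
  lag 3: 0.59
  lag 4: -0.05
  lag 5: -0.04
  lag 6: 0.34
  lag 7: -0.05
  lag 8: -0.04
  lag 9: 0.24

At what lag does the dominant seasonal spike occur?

3

The largest autocorrelation is r_3 = 0.59, with weaker echoes at lags 6 (0.34) and 9 (0.24); the remaining lags stay at or below -0.04.
The dominant spike at lag 3 indicates a seasonal period of 3.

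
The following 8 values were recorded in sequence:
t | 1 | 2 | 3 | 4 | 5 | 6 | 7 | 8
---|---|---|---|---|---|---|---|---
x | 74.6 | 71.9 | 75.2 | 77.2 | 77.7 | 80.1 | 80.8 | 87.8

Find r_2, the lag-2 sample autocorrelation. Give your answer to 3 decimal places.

Mean x̄ = (74.6 + 71.9 + 75.2 + 77.2 + 77.7 + 80.1 + 80.8 + 87.8)/8 = 78.1625
Deviations from mean: -3.5625, -6.2625, -2.9625, -0.9625, -0.4625, 1.9375, 2.6375, 9.6375
Numerator Σ_{t=1}^{6}(x_t−x̄)(x_{t+2}−x̄) = 33.5397
Denominator Σ(x_t−x̄)² = 165.4188
r_2 = 33.5397 / 165.4188 = 0.203

0.203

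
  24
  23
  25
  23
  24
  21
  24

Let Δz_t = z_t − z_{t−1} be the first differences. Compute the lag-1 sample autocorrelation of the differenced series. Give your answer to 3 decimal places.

-0.714

First differences Δz: -1, 2, -2, 1, -3, 3
Mean of differences = 0.0000
Numerator Σ(Δz_t−Δz̄)(Δz_{t+1}−Δz̄) = -20.0000
Denominator Σ(Δz_t−Δz̄)² = 28.0000
r_1(Δz) = -20.0000 / 28.0000 = -0.714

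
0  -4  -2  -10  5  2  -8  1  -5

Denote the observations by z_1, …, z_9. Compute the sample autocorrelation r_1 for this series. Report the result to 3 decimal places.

-0.441

Mean z̄ = (0 − 4 − 2 − 10 + 5 + 2 − 8 + 1 − 5)/9 = -2.3333
Numerator Σ_{t=1}^{8}(z_t−z̄)(z_{t+1}−z̄) = -83.7778
Denominator Σ(z_t−z̄)² = 190.0000
r_1 = -83.7778 / 190.0000 = -0.441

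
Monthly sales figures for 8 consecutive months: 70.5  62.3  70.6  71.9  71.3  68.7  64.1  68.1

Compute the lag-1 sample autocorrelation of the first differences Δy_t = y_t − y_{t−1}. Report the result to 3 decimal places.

First differences Δy: -8.2, 8.3, 1.3, -0.6, -2.6, -4.6, 4.0
Mean of differences = -0.3429
Numerator Σ(Δy_t−Δȳ)(Δy_{t+1}−Δȳ) = -62.4304
Denominator Σ(Δy_t−Δȳ)² = 181.2771
r_1(Δy) = -62.4304 / 181.2771 = -0.344

-0.344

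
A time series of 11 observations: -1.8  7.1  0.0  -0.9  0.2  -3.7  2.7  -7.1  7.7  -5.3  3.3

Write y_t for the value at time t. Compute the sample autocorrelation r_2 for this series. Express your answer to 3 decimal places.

Mean ȳ = (-1.8 + 7.1 + 0.0 − 0.9 + 0.2 − 3.7 + 2.7 − 7.1 + 7.7 − 5.3 + 3.3)/11 = 0.2000
Numerator Σ_{t=1}^{9}(y_t−ȳ)(y_{t+2}−ȳ) = 107.7200
Denominator Σ(y_t−ȳ)² = 223.7200
r_2 = 107.7200 / 223.7200 = 0.481

0.481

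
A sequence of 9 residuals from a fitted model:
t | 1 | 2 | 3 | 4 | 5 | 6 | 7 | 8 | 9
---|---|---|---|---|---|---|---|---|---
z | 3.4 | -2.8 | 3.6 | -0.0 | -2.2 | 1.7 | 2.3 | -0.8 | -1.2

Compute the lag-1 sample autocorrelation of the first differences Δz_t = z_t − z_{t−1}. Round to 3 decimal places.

-0.507

First differences Δz: -6.2, 6.4, -3.6, -2.2, 3.9, 0.6, -3.1, -0.4
Mean of differences = -0.5750
Numerator Σ(Δz_t−Δz̄)(Δz_{t+1}−Δz̄) = -60.8406
Denominator Σ(Δz_t−Δz̄)² = 119.8950
r_1(Δz) = -60.8406 / 119.8950 = -0.507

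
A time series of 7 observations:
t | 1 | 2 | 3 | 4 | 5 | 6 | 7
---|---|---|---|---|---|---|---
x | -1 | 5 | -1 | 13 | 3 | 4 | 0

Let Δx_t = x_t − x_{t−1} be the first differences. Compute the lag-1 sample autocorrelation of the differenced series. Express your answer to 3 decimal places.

-0.712

First differences Δx: 6, -6, 14, -10, 1, -4
Mean of differences = 0.1667
Numerator Σ(Δx_t−Δx̄)(Δx_{t+1}−Δx̄) = -273.8611
Denominator Σ(Δx_t−Δx̄)² = 384.8333
r_1(Δx) = -273.8611 / 384.8333 = -0.712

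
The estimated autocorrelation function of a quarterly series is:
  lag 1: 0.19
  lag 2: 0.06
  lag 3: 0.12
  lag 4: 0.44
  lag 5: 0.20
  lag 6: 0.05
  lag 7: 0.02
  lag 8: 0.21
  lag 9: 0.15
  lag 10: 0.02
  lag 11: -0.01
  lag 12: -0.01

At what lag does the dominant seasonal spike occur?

4

The largest autocorrelation is r_4 = 0.44, with a weaker echo at lag 8 (0.21); the remaining lags stay at or below 0.20.
The dominant spike at lag 4 indicates a seasonal period of 4.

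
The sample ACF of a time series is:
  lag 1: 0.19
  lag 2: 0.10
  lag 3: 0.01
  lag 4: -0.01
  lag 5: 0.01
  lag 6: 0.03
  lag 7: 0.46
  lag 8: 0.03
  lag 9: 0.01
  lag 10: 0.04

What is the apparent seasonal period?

7

The largest autocorrelation is r_7 = 0.46; the remaining lags stay at or below 0.19.
The dominant spike at lag 7 indicates a seasonal period of 7.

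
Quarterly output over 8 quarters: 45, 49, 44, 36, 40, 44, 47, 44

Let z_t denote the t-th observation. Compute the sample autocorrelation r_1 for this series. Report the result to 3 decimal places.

Mean z̄ = (45 + 49 + 44 + 36 + 40 + 44 + 47 + 44)/8 = 43.6250
Deviations from mean: 1.3750, 5.3750, 0.3750, -7.6250, -3.6250, 0.3750, 3.3750, 0.3750
Σ(z_t−z̄)(z_{t+1}−z̄) = (7.3906) + (2.0156) + (-2.8594) + (27.6406) + (-1.3594) + (1.2656) + (1.2656) = 35.3594
Denominator Σ(z_t−z̄)² = 113.8750
r_1 = 35.3594 / 113.8750 = 0.311

0.311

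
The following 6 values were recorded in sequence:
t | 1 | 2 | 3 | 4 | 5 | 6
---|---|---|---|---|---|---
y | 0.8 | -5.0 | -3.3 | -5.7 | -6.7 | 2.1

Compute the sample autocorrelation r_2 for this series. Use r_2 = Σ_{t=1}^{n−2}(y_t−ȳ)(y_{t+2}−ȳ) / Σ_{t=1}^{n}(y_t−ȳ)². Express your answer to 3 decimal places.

-0.127

Mean ȳ = (0.8 − 5.0 − 3.3 − 5.7 − 6.7 + 2.1)/6 = -2.9667
Deviations from mean: 3.7667, -2.0333, -0.3333, -2.7333, -3.7333, 5.0667
Σ(y_t−ȳ)(y_{t+2}−ȳ) = (-1.2556) + (5.5578) + (1.2444) + (-13.8489) = -8.3022
Denominator Σ(y_t−ȳ)² = 65.5133
r_2 = -8.3022 / 65.5133 = -0.127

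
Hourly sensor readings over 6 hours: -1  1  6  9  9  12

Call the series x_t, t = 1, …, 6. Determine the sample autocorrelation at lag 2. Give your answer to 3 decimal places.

0.023

Mean x̄ = (-1 + 1 + 6 + 9 + 9 + 12)/6 = 6.0000
Deviations from mean: -7.0000, -5.0000, 0.0000, 3.0000, 3.0000, 6.0000
Σ(x_t−x̄)(x_{t+2}−x̄) = (0.0000) + (-15.0000) + (0.0000) + (18.0000) = 3.0000
Denominator Σ(x_t−x̄)² = 128.0000
r_2 = 3.0000 / 128.0000 = 0.023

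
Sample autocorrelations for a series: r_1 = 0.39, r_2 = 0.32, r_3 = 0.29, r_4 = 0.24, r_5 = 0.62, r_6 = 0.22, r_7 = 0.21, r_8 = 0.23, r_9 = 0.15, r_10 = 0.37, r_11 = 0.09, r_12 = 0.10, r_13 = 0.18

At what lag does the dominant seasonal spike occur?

The largest autocorrelation is r_5 = 0.62; the remaining lags stay at or below 0.39. The elevated value at lag 1 (0.39), dropping to 0.32 at lag 2, reflects decaying short-term dependence rather than seasonality.
The dominant spike at lag 5 indicates a seasonal period of 5.

5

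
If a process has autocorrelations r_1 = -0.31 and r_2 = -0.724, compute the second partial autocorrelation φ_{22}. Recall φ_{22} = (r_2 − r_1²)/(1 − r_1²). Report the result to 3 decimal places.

φ_{22} = (r_2 − r_1²) / (1 − r_1²)
r_1² = (-0.31)² = 0.0961
Numerator = -0.724 − 0.0961 = -0.8201; denominator = 1 − 0.0961 = 0.9039
φ_{22} = -0.8201 / 0.9039 = -0.907

-0.907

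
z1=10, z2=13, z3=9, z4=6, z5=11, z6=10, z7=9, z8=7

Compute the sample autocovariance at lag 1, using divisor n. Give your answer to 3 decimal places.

-0.205

Mean z̄ = (10 + 13 + 9 + 6 + 11 + 10 + 9 + 7)/8 = 9.3750
Deviations: 0.6250, 3.6250, -0.3750, -3.3750, 1.6250, 0.6250, -0.3750, -2.3750
Σ_{t=1}^{7}(z_t−z̄)(z_{t+1}−z̄) = -1.6406
γ_1 = -1.6406 / 8 = -0.205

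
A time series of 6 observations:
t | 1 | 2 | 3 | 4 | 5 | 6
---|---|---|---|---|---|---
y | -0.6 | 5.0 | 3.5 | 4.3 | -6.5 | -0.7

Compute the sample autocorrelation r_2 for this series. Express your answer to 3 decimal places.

Mean ȳ = (-0.6 + 5.0 + 3.5 + 4.3 − 6.5 − 0.7)/6 = 0.8333
Σ(y_t−ȳ)(y_{t+2}−ȳ) = (-3.8222) + (14.4444) + (-19.5556) + (-5.3156) = -14.2489
Denominator Σ(y_t−ȳ)² = 94.6733
r_2 = -14.2489 / 94.6733 = -0.151

-0.151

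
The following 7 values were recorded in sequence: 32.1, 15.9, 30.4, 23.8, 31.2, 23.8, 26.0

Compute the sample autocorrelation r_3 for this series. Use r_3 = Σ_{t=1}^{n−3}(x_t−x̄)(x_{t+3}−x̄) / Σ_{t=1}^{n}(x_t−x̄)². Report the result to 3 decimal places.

Mean x̄ = (32.1 + 15.9 + 30.4 + 23.8 + 31.2 + 23.8 + 26.0)/7 = 26.1714
Σ(x_t−x̄)(x_{t+3}−x̄) = (-14.0592) + (-51.6506) + (-10.0278) + (0.4065) = -75.3310
Denominator Σ(x_t−x̄)² = 195.0943
r_3 = -75.3310 / 195.0943 = -0.386

-0.386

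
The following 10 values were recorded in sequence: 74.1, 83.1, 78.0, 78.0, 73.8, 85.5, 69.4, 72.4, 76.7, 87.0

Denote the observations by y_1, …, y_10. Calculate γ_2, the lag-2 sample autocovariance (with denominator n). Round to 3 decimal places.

-4.736

Mean ȳ = (74.1 + 83.1 + 78.0 + 78.0 + 73.8 + 85.5 + 69.4 + 72.4 + 76.7 + 87.0)/10 = 77.8000
Σ_{t=1}^{8}(y_t−ȳ)(y_{t+2}−ȳ) = -47.3600
γ_2 = -47.3600 / 10 = -4.736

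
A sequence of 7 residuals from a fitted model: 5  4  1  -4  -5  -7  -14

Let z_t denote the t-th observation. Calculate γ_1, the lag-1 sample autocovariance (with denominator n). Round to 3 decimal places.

Mean z̄ = (5 + 4 + 1 − 4 − 5 − 7 − 14)/7 = -2.8571
Deviations: 7.8571, 6.8571, 3.8571, -1.1429, -2.1429, -4.1429, -11.1429
Σ_{t=1}^{6}(z_t−z̄)(z_{t+1}−z̄) = 133.4082
γ_1 = 133.4082 / 7 = 19.058

19.058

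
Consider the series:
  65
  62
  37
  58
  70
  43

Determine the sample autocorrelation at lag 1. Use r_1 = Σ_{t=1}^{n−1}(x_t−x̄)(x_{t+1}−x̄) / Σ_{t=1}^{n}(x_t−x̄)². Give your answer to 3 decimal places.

-0.297

Mean x̄ = (65 + 62 + 37 + 58 + 70 + 43)/6 = 55.8333
Σ(x_t−x̄)(x_{t+1}−x̄) = (56.5278) + (-116.1389) + (-40.8056) + (30.6944) + (-181.8056) = -251.5278
Denominator Σ(x_t−x̄)² = 846.8333
r_1 = -251.5278 / 846.8333 = -0.297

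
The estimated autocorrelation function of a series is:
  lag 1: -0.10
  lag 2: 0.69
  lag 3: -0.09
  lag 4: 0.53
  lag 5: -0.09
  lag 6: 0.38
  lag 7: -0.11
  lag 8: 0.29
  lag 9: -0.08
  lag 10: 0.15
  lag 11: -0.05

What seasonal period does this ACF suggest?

The largest autocorrelation is r_2 = 0.69, with weaker echoes at lags 4 (0.53), 6 (0.38), 8 (0.29) and 10 (0.15); the remaining lags stay at or below -0.05.
The dominant spike at lag 2 indicates a seasonal period of 2.

2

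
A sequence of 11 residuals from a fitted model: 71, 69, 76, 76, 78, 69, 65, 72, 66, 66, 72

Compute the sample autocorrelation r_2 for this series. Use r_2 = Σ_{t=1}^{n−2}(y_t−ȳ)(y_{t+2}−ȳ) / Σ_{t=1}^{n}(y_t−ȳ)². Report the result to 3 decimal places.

Mean ȳ = (71 + 69 + 76 + 76 + 78 + 69 + 65 + 72 + 66 + 66 + 72)/11 = 70.9091
Numerator Σ_{t=1}^{9}(y_t−ȳ)(y_{t+2}−ȳ) = -8.5620
Denominator Σ(y_t−ȳ)² = 194.9091
r_2 = -8.5620 / 194.9091 = -0.044

-0.044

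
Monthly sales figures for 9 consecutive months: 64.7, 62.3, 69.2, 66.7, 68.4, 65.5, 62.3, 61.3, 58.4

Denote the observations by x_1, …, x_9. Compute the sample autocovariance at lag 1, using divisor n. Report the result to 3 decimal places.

4.129

Mean x̄ = (64.7 + 62.3 + 69.2 + 66.7 + 68.4 + 65.5 + 62.3 + 61.3 + 58.4)/9 = 64.3111
Σ_{t=1}^{8}(x_t−x̄)(x_{t+1}−x̄) = 37.1577
γ_1 = 37.1577 / 9 = 4.129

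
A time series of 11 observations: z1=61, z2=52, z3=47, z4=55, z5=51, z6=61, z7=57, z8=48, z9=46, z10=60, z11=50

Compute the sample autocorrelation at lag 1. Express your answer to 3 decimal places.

-0.179

Mean z̄ = (61 + 52 + 47 + 55 + 51 + 61 + 57 + 48 + 46 + 60 + 50)/11 = 53.4545
Numerator Σ_{t=1}^{10}(z_t−z̄)(z_{t+1}−z̄) = -57.2066
Denominator Σ(z_t−z̄)² = 318.7273
r_1 = -57.2066 / 318.7273 = -0.179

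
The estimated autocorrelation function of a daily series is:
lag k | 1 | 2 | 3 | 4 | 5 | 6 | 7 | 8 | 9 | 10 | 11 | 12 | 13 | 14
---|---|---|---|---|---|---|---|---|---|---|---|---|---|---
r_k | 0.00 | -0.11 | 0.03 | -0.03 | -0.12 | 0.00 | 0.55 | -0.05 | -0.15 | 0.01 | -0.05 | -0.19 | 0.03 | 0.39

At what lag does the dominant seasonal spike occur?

7

The largest autocorrelation is r_7 = 0.55, with a weaker echo at lag 14 (0.39); the remaining lags stay at or below 0.03.
The dominant spike at lag 7 indicates a seasonal period of 7.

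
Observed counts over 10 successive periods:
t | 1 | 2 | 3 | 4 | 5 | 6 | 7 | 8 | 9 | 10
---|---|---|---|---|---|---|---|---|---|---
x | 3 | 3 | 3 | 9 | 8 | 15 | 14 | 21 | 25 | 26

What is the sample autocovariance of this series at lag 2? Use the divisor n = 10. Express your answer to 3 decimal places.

Mean x̄ = (3 + 3 + 3 + 9 + 8 + 15 + 14 + 21 + 25 + 26)/10 = 12.7000
Σ_{t=1}^{8}(x_t−x̄)(x_{t+2}−x̄) = 306.4200
γ_2 = 306.4200 / 10 = 30.642

30.642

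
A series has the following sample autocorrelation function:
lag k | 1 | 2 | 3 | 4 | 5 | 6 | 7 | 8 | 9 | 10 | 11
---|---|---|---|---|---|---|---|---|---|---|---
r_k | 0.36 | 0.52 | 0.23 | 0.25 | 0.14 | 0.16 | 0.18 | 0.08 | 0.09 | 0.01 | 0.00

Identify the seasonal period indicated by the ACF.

2

The largest autocorrelation is r_2 = 0.52; the remaining lags stay at or below 0.36.
The dominant spike at lag 2 indicates a seasonal period of 2.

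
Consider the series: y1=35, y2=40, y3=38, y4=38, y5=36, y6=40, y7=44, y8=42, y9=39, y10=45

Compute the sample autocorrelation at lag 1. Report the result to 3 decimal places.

Mean ȳ = (35 + 40 + 38 + 38 + 36 + 40 + 44 + 42 + 39 + 45)/10 = 39.7000
Numerator Σ_{t=1}^{9}(y_t−ȳ)(y_{t+1}−ȳ) = 12.0100
Denominator Σ(y_t−ȳ)² = 94.1000
r_1 = 12.0100 / 94.1000 = 0.128

0.128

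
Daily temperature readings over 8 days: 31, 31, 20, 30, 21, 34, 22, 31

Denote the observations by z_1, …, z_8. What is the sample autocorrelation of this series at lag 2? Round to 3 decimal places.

0.495

Mean z̄ = (31 + 31 + 20 + 30 + 21 + 34 + 22 + 31)/8 = 27.5000
Deviations from mean: 3.5000, 3.5000, -7.5000, 2.5000, -6.5000, 6.5000, -5.5000, 3.5000
Numerator Σ_{t=1}^{6}(z_t−z̄)(z_{t+2}−z̄) = 106.0000
Denominator Σ(z_t−z̄)² = 214.0000
r_2 = 106.0000 / 214.0000 = 0.495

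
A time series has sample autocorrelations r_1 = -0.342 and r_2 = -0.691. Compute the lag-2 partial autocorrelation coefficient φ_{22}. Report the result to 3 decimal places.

φ_{22} = (r_2 − r_1²) / (1 − r_1²)
r_1² = (-0.342)² = 0.116964
Numerator = -0.691 − 0.1170 = -0.8080; denominator = 1 − 0.1170 = 0.8830
φ_{22} = -0.8080 / 0.8830 = -0.915

-0.915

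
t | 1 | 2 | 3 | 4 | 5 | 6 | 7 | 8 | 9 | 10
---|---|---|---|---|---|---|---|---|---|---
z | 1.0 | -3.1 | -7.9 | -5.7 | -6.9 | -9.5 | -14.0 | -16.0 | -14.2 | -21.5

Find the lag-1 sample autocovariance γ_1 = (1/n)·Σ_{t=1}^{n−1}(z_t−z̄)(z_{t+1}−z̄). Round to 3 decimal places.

Mean z̄ = (1.0 − 3.1 − 7.9 − 5.7 − 6.9 − 9.5 − 14.0 − 16.0 − 14.2 − 21.5)/10 = -9.7800
Σ_{t=1}^{9}(z_t−z̄)(z_{t+1}−z̄) = 209.1576
γ_1 = 209.1576 / 10 = 20.916

20.916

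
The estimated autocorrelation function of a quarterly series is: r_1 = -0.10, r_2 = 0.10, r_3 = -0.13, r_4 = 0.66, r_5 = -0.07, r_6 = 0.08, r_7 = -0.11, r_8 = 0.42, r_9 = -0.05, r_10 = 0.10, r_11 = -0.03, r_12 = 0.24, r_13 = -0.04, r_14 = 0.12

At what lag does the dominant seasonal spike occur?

The largest autocorrelation is r_4 = 0.66, with weaker echoes at lags 8 (0.42) and 12 (0.24); the remaining lags stay at or below 0.12.
The dominant spike at lag 4 indicates a seasonal period of 4.

4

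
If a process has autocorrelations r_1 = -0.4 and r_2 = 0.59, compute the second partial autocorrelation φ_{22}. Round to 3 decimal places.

φ_{22} = (r_2 − r_1²) / (1 − r_1²)
r_1² = (-0.4)² = 0.16
Numerator = 0.59 − 0.1600 = 0.4300; denominator = 1 − 0.1600 = 0.8400
φ_{22} = 0.4300 / 0.8400 = 0.512

0.512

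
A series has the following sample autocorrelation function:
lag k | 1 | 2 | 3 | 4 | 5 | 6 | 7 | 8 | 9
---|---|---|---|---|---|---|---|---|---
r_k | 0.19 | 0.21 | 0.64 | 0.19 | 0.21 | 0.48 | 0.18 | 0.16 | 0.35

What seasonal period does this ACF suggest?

3

The largest autocorrelation is r_3 = 0.64, with weaker echoes at lags 6 (0.48) and 9 (0.35); the remaining lags stay at or below 0.21.
The dominant spike at lag 3 indicates a seasonal period of 3.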